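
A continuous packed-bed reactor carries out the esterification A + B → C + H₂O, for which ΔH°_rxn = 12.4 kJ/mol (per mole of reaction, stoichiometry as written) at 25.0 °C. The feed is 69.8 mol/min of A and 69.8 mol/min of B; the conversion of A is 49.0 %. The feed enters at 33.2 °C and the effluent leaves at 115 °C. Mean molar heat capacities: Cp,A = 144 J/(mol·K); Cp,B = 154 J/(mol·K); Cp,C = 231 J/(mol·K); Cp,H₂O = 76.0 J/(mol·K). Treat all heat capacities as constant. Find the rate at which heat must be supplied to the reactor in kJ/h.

Q_in = 129000 kJ/h

Extent of reaction ξ = 0.490 × 69.8 = 34.202 mol/min
Reaction term: ξ·ΔH°_rxn = 34.202 × 12.4 = 424.1 kJ/min
Sensible, feed 33.2→25 °C: -170.56 kJ/min
Outlet flows (mol/min): A 35.598, B 35.598, C 34.202, H₂O 34.202
Sensible, products 25→115 °C: 1899.7 kJ/min
Q = ΔH = 2153.3 kJ/min = 35.888 kW
Heat supplied = 129200 kJ/h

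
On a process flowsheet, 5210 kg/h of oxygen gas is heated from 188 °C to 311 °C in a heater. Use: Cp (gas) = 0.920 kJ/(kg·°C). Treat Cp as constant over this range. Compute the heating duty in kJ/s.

Q = ṁ·Cp·ΔT = 5210 × 0.920 × (311 − 188) = 589560 kJ/h
Converting: 589560 / 3600 s = 163.77 kW

Q = 164 kJ/s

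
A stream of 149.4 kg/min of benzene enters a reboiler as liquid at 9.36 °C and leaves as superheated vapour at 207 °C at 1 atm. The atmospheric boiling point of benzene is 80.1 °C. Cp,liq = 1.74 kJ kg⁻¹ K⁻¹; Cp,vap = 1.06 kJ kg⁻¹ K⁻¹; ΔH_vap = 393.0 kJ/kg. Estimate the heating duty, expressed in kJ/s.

Q = 1620 kJ/s

liquid 9.36→80.1 °C: 123.09 kJ/kg
vaporisation at 80.1 °C: 393 kJ/kg
vapour 80.1→207 °C: 134.51 kJ/kg
Δh = 123.09 + 393 + 134.51 = 650.6 kJ/kg
Q = ṁ·Δh = 149.4 kg/min × 650.6 kJ/kg = 97200 kJ/min
|Q| = 1620 kW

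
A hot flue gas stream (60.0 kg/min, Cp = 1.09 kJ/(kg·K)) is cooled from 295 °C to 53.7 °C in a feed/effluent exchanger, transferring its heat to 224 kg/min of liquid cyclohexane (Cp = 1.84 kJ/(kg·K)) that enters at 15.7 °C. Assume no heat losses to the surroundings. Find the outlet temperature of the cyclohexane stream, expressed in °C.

Heat released by hot stream: Q = 60.0 × 1.09 × (295 − 53.7) = 15781 kJ/min
Energy balance on cold side (adiabatic exchanger): Q = ṁ_c·Cp_c·(T_c,out − T_c,in)
T_c,out = 15.7 + 15781/(224 × 1.84) = 53.989 °C

T_c,out = 54.0 °C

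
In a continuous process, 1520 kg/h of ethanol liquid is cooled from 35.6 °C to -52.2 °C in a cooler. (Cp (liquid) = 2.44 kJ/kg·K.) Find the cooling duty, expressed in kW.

Q = ṁ·Cp·ΔT = 1520 × 2.44 × (-52.2 − 35.6) = -325630 kJ/h
Converting: 325630 / 3600 s = 90.454 kW

Q_c = 90.5 kW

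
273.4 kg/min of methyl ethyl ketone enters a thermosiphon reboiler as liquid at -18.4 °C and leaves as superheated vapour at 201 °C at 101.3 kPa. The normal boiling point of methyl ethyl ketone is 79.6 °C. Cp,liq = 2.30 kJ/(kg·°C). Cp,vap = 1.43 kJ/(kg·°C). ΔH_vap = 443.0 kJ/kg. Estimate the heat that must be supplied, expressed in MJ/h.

Q = 13800 MJ/h

liquid -18.4→79.6 °C: 225.4 kJ/kg
vaporisation at 79.6 °C: 443 kJ/kg
vapour 79.6→201 °C: 173.6 kJ/kg
Δh = 225.4 + 443 + 173.6 = 842 kJ/kg
Q = ṁ·Δh = 273.4 kg/min × 842 kJ/kg = 230200 kJ/min
|Q| = 3836.7 kW = 13812 MJ/h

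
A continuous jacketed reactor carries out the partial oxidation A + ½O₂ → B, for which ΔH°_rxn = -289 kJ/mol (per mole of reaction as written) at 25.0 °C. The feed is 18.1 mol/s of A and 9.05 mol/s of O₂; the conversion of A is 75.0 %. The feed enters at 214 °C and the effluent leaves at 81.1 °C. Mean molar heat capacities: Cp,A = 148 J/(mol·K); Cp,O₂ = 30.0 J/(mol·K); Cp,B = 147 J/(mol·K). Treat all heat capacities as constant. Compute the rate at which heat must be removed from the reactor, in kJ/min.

Extent of reaction ξ = 0.750 × 18.1 = 13.575 mol/s
Reaction term: ξ·ΔH°_rxn = 13.575 × -289 = -3923.2 kJ/s
Sensible, feed 214→25 °C: -557.61 kJ/s
Outlet flows (mol/s): A 4.525, O₂ 2.2625, B 13.575
Sensible, products 25→81.1 °C: 153.33 kJ/s
Q = ΔH = -4327.5 kJ/s = -4327.5 kW
Heat removed = 259650 kJ/min

Q_out = 260000 kJ/min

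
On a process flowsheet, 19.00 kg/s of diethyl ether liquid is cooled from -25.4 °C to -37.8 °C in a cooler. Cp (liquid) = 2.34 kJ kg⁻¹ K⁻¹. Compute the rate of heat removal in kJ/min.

Q = ṁ·Cp·ΔT = 19.00 × 2.34 × (-37.8 − -25.4) = -551.3 kJ/s
Cooling duty = 33078 kJ/min

Q_c = 33100 kJ/min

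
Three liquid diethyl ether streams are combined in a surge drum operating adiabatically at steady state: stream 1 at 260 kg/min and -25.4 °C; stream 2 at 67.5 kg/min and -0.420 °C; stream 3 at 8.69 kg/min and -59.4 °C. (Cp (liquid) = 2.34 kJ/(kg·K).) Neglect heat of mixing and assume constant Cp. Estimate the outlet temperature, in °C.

T_out = -21.3 °C

Energy balance with Q = 0: Σ ṁᵢCp,ᵢ(T_out − Tᵢ) = 0
Σ ṁᵢCp,ᵢTᵢ = 260×2.34×-25.4 + 67.5×2.34×-0.420 + 8.69×2.34×-59.4 = -16728
Σ ṁᵢCp,ᵢ = 260×2.34 + 67.5×2.34 + 8.69×2.34 = 786.68
T_out = -16728 / 786.68 = -21.263 °C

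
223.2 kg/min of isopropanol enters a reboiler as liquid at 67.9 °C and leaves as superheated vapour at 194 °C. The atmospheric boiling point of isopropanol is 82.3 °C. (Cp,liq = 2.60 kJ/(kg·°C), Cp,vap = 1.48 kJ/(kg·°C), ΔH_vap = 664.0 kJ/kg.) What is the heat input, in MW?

Q = 3.22 MW

liquid 67.9→82.3 °C: 37.44 kJ/kg
vaporisation at 82.3 °C: 664 kJ/kg
vapour 82.3→194 °C: 165.32 kJ/kg
Δh = 37.44 + 664 + 165.32 = 866.76 kJ/kg
Q = ṁ·Δh = 223.2 kg/min × 866.76 kJ/kg = 193460 kJ/min
|Q| = 3224.3 kW = 3.2243 MW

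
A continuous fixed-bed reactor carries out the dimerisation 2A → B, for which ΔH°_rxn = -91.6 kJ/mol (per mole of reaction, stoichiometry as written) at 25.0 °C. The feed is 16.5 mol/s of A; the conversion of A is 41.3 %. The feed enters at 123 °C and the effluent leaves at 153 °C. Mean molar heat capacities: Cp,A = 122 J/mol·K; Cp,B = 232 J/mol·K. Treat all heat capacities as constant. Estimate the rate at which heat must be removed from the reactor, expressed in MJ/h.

Q_out = 925 MJ/h

Extent of reaction ξ = 0.413 × 16.5 / 2 = 3.4072 mol/s
Reaction term: ξ·ΔH°_rxn = 3.4072 × -91.6 = -312.1 kJ/s
Sensible, feed 123→25 °C: -197.27 kJ/s
Outlet flows (mol/s): A 9.6855, B 3.4072
Sensible, products 25→153 °C: 252.43 kJ/s
Q = ΔH = -256.95 kJ/s = -256.95 kW
Heat removed = 925.01 MJ/h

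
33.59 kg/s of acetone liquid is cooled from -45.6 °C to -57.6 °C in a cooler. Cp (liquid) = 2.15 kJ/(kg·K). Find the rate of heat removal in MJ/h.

Q_c = 3120 MJ/h

Q = ṁ·Cp·ΔT = 33.59 × 2.15 × (-57.6 − -45.6) = -866.62 kJ/s
Cooling duty = 3119.8 MJ/h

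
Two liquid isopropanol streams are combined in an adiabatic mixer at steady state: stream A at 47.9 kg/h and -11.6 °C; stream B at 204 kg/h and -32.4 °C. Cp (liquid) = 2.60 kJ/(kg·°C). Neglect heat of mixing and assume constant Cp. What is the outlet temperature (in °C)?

T_out = -28.4 °C

Energy balance with Q = 0: Σ ṁᵢCp,ᵢ(T_out − Tᵢ) = 0
T_out = Σ ṁᵢCp,ᵢTᵢ / Σ ṁᵢCp,ᵢ
      = -18630 / 654.94 = -28.445 °C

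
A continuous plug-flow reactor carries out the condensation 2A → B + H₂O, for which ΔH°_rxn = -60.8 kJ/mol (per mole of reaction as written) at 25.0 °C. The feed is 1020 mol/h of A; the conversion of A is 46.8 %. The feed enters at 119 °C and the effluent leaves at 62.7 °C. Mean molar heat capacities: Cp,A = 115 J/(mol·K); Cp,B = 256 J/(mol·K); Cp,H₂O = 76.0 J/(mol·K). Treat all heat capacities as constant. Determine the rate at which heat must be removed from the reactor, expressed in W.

Extent of reaction ξ = 0.468 × 1020 / 2 = 238.68 mol/h
Reaction term: ξ·ΔH°_rxn = 238.68 × -60.8 = -14512 kJ/h
Sensible, feed 119→25 °C: -11026 kJ/h
Outlet flows (mol/h): A 542.64, B 238.68, H₂O 238.68
Sensible, products 25→62.7 °C: 5340 kJ/h
Q = ΔH = -20198 kJ/h = -5.6105 kW
Heat removed = 5610.5 W

Q_out = 5610 W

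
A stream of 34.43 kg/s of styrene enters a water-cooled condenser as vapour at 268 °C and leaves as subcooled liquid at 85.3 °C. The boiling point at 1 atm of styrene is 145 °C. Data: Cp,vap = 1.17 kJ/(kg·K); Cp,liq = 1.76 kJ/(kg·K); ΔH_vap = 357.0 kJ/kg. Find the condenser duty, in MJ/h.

Q_c = 75100 MJ/h

vapour 268→145 °C: -143.91 kJ/kg
condensation at 145 °C: -357 kJ/kg
liquid 145→85.3 °C: -105.07 kJ/kg
Δh = -143.91 + -357 + -105.07 = -605.98 kJ/kg
Q = ṁ·Δh = 34.43 kg/s × -605.98 kJ/kg = -20864 kJ/s
|Q| = 20864 kW = 75110 MJ/h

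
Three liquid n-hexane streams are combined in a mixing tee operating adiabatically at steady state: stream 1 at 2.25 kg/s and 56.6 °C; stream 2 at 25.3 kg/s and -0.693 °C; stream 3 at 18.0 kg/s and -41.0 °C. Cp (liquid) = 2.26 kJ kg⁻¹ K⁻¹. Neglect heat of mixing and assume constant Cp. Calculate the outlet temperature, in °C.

T_out = -13.8 °C

Adiabatic, steady state ⇒ Σ ṁᵢCp,ᵢ(T_out − Tᵢ) = 0
T_out = Σ ṁᵢCp,ᵢTᵢ / Σ ṁᵢCp,ᵢ
      = -1419.7 / 102.94 = -13.791 °C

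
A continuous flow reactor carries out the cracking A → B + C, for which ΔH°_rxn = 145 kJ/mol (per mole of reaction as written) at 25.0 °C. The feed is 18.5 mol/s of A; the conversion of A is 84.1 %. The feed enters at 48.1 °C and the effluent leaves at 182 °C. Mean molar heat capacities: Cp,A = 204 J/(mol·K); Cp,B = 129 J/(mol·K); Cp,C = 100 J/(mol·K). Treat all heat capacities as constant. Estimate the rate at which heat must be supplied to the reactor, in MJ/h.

Q_in = 10200 MJ/h

Extent of reaction ξ = 0.841 × 18.5 = 15.558 mol/s
Reaction term: ξ·ΔH°_rxn = 15.558 × 145 = 2256 kJ/s
Sensible, feed 48.1→25 °C: -87.179 kJ/s
Outlet flows (mol/s): A 2.9415, B 15.558, C 15.558
Sensible, products 25→182 °C: 653.59 kJ/s
Q = ΔH = 2822.4 kJ/s = 2822.4 kW
Heat supplied = 10161 MJ/h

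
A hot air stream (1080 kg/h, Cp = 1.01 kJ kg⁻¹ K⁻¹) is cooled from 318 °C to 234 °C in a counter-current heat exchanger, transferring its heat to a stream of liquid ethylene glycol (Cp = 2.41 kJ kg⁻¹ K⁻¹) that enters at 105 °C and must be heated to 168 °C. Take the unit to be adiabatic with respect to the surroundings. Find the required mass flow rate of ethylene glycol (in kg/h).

ṁ_c = 603 kg/h

Heat released by hot stream: Q = 1080 × 1.01 × (318 − 234) = 91627 kJ/h
Energy balance on cold side (adiabatic exchanger): Q = ṁ_c·Cp_c·(T_c,out − T_c,in)
ṁ_c = 91627 / [2.41 × (168 − 105)] = 603.49 kg/h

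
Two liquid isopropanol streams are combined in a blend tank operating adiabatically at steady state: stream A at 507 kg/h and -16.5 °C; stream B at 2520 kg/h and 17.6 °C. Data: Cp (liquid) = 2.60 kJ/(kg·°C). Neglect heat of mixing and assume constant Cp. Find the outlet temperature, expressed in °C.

Energy balance with Q = 0: Σ ṁᵢCp,ᵢ(T_out − Tᵢ) = 0
T_out = Σ ṁᵢCp,ᵢTᵢ / Σ ṁᵢCp,ᵢ
      = 93565 / 7870.2 = 11.889 °C

T_out = 11.9 °C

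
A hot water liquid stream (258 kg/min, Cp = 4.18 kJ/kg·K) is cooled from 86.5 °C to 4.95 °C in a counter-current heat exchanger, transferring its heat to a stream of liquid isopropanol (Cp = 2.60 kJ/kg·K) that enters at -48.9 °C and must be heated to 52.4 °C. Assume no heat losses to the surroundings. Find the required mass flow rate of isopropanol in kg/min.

ṁ_c = 334 kg/min

Heat released by hot stream: Q = 258 × 4.18 × (86.5 − 4.95) = 87947 kJ/min
Energy balance on cold side (adiabatic exchanger): Q = ṁ_c·Cp_c·(T_c,out − T_c,in)
ṁ_c = 87947 / [2.60 × (52.4 − -48.9)] = 333.92 kg/min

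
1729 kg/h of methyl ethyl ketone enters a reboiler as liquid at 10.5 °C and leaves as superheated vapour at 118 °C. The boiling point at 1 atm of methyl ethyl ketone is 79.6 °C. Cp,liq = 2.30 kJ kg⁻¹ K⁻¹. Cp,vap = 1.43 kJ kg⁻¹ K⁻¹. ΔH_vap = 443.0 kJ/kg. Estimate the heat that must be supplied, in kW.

Q = 315 kW

liquid 10.5→79.6 °C: 158.93 kJ/kg
vaporisation at 79.6 °C: 443 kJ/kg
vapour 79.6→118 °C: 54.912 kJ/kg
Δh = 158.93 + 443 + 54.912 = 656.84 kJ/kg
Q = ṁ·Δh = 1729 kg/h × 656.84 kJ/kg = 1.1357e+06 kJ/h
|Q| = 315.47 kW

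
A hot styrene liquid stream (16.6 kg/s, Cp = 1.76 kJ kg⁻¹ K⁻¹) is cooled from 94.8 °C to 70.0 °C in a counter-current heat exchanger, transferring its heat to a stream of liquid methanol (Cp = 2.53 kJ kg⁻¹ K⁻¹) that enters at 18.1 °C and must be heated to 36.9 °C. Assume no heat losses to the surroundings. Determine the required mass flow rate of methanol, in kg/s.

Heat released by hot stream: Q = 16.6 × 1.76 × (94.8 − 70.0) = 724.56 kJ/s
Energy balance on cold side (adiabatic exchanger): Q = ṁ_c·Cp_c·(T_c,out − T_c,in)
ṁ_c = 724.56 / [2.53 × (36.9 − 18.1)] = 15.233 kg/s

ṁ_c = 15.2 kg/s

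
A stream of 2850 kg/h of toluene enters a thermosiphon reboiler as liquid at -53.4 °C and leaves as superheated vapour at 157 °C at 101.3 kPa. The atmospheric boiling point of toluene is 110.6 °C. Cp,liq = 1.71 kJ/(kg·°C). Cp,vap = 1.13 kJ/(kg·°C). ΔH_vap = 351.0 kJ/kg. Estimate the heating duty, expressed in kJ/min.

Q = 32500 kJ/min

liquid -53.4→110.6 °C: 280.44 kJ/kg
vaporisation at 110.6 °C: 351 kJ/kg
vapour 110.6→157 °C: 52.432 kJ/kg
Δh = 280.44 + 351 + 52.432 = 683.87 kJ/kg
Q = ṁ·Δh = 2850 kg/h × 683.87 kJ/kg = 1.949e+06 kJ/h
|Q| = 541.4 kW = 32484 kJ/min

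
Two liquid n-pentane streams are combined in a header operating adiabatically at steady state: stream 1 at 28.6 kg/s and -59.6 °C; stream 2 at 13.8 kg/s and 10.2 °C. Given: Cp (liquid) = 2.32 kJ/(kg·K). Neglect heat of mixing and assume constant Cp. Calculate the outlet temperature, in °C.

T_out = -36.9 °C

Adiabatic, steady state ⇒ Σ ṁᵢCp,ᵢ(T_out − Tᵢ) = 0
Σ ṁᵢCp,ᵢTᵢ = 28.6×2.32×-59.6 + 13.8×2.32×10.2 = -3628
Σ ṁᵢCp,ᵢ = 28.6×2.32 + 13.8×2.32 = 98.368
T_out = -3628 / 98.368 = -36.882 °C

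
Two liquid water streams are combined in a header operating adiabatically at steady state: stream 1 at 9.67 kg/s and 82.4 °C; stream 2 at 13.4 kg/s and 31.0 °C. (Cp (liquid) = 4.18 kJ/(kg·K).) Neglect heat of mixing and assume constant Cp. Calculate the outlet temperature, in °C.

Energy balance with Q = 0: Σ ṁᵢCp,ᵢ(T_out − Tᵢ) = 0
T_out = Σ ṁᵢCp,ᵢTᵢ / Σ ṁᵢCp,ᵢ
      = 5067 / 96.433 = 52.545 °C

T_out = 52.5 °C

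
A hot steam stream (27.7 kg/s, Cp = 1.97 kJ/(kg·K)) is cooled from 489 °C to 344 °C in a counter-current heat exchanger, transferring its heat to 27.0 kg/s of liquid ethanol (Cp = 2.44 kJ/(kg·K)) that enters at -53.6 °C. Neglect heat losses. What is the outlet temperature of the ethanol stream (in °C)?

Heat released by hot stream: Q = 27.7 × 1.97 × (489 − 344) = 7912.5 kJ/s
Energy balance on cold side (adiabatic exchanger): Q = ṁ_c·Cp_c·(T_c,out − T_c,in)
T_c,out = -53.6 + 7912.5/(27.0 × 2.44) = 66.505 °C

T_c,out = 66.5 °C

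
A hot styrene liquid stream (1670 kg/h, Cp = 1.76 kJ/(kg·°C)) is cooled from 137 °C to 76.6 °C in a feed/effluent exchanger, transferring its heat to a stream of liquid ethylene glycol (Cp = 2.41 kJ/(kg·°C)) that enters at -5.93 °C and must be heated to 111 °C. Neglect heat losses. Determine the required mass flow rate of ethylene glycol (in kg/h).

ṁ_c = 630 kg/h

Heat released by hot stream: Q = 1670 × 1.76 × (137 − 76.6) = 177530 kJ/h
Energy balance on cold side (adiabatic exchanger): Q = ṁ_c·Cp_c·(T_c,out − T_c,in)
ṁ_c = 177530 / [2.41 × (111 − -5.93)] = 629.97 kg/h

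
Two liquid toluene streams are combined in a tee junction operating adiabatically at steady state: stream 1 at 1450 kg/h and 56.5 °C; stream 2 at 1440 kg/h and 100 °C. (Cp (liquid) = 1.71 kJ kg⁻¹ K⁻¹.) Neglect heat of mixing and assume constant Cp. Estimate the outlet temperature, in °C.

T_out = 78.2 °C

Energy balance with Q = 0: Σ ṁᵢCp,ᵢ(T_out − Tᵢ) = 0
T_out = Σ ṁᵢCp,ᵢTᵢ / Σ ṁᵢCp,ᵢ
      = 386330 / 4941.9 = 78.175 °C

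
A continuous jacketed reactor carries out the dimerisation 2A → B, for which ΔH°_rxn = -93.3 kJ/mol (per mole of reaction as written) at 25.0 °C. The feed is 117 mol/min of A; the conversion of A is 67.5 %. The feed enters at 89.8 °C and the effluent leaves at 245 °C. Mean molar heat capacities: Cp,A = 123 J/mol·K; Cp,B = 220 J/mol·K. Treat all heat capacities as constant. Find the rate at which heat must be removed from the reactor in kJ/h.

Q_out = 101000 kJ/h

Extent of reaction ξ = 0.675 × 117 / 2 = 39.488 mol/min
Reaction term: ξ·ΔH°_rxn = 39.488 × -93.3 = -3684.2 kJ/min
Sensible, feed 89.8→25 °C: -932.54 kJ/min
Outlet flows (mol/min): A 38.025, B 39.488
Sensible, products 25→245 °C: 2940.2 kJ/min
Q = ΔH = -1676.6 kJ/min = -27.943 kW
Heat removed = 100590 kJ/h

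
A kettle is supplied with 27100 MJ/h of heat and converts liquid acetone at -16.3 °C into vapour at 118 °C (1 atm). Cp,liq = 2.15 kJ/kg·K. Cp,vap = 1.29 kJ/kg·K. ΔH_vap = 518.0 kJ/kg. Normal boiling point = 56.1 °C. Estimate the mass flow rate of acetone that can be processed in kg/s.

Δh = 2.15×(56.1−-16.3) + 518.0 + 1.29×(118−56.1) = 753.51 kJ/kg
Q = 27100 MJ/h = 7527.8 kJ/s = 7527.8 kJ/s
ṁ = Q/Δh = 7527.8 / 753.51 = 9.9903 kg/s

ṁ = 9.99 kg/s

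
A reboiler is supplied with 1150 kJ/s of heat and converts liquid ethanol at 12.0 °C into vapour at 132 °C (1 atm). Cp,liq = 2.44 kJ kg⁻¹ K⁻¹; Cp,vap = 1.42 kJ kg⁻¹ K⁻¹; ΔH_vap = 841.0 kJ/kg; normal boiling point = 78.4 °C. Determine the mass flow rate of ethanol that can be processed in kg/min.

Δh = 2.44×(78.4−12.0) + 841.0 + 1.42×(132−78.4) = 1079.1 kJ/kg
Q = 1150 kJ/s = 1150 kJ/s = 69000 kJ/min
ṁ = Q/Δh = 69000 / 1079.1 = 63.941 kg/min

ṁ = 63.9 kg/min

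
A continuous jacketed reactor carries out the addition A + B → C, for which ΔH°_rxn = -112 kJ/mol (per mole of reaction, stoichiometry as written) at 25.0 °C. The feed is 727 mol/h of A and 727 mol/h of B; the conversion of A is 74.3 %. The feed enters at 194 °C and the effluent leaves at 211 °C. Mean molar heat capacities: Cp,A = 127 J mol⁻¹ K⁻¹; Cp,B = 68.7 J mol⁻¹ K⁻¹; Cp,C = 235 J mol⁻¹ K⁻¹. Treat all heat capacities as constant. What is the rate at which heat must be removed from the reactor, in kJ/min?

Extent of reaction ξ = 0.743 × 727 = 540.16 mol/h
Reaction term: ξ·ΔH°_rxn = 540.16 × -112 = -60498 kJ/h
Sensible, feed 194→25 °C: -24044 kJ/h
Outlet flows (mol/h): A 186.84, B 186.84, C 540.16
Sensible, products 25→211 °C: 30411 kJ/h
Q = ΔH = -54131 kJ/h = -15.036 kW
Heat removed = 902.18 kJ/min

Q_out = 902 kJ/min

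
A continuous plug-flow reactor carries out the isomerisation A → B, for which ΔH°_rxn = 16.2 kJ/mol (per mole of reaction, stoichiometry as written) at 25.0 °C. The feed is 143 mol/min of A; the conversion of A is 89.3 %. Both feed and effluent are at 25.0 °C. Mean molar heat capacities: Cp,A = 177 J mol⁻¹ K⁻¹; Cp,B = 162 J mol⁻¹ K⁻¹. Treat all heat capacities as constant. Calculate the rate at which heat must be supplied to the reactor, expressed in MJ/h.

Q_in = 124 MJ/h

Extent of reaction ξ = 0.893 × 143 = 127.7 mol/min
Reaction term: ξ·ΔH°_rxn = 127.7 × 16.2 = 2068.7 kJ/min
Q = ΔH = 2068.7 kJ/min = 34.479 kW
Heat supplied = 124.12 MJ/h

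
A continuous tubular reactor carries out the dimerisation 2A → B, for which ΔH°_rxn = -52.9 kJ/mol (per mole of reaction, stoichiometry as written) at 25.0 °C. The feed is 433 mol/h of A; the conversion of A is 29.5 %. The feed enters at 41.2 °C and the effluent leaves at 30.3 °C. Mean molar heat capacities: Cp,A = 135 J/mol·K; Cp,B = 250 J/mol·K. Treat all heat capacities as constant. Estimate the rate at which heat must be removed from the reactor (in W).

Extent of reaction ξ = 0.295 × 433 / 2 = 63.867 mol/h
Reaction term: ξ·ΔH°_rxn = 63.867 × -52.9 = -3378.6 kJ/h
Sensible, feed 41.2→25 °C: -946.97 kJ/h
Outlet flows (mol/h): A 305.26, B 63.867
Sensible, products 25→30.3 °C: 303.04 kJ/h
Q = ΔH = -4022.5 kJ/h = -1.1174 kW
Heat removed = 1117.4 W

Q_out = 1120 W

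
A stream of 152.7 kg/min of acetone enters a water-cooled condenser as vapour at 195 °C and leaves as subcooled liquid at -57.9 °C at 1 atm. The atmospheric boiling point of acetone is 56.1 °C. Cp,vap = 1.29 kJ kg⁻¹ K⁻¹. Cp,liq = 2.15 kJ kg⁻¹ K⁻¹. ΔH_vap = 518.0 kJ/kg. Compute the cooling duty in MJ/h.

vapour 195→56.1 °C: -179.18 kJ/kg
condensation at 56.1 °C: -518 kJ/kg
liquid 56.1→-57.9 °C: -245.1 kJ/kg
Δh = -179.18 + -518 + -245.1 = -942.28 kJ/kg
Q = ṁ·Δh = 152.7 kg/min × -942.28 kJ/kg = -143890 kJ/min
|Q| = 2398.1 kW = 8633.2 MJ/h

Q_c = 8630 MJ/h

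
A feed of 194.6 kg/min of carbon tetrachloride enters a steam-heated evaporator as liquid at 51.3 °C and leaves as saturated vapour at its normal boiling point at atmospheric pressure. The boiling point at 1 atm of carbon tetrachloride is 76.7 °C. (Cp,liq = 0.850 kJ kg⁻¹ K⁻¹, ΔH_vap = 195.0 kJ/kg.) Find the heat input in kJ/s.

Q = 702 kJ/s

liquid 51.3→76.7 °C: 21.59 kJ/kg
vaporisation at 76.7 °C: 195 kJ/kg
Δh = 21.59 + 195 = 216.59 kJ/kg
Q = ṁ·Δh = 194.6 kg/min × 216.59 kJ/kg = 42148 kJ/min
|Q| = 702.47 kW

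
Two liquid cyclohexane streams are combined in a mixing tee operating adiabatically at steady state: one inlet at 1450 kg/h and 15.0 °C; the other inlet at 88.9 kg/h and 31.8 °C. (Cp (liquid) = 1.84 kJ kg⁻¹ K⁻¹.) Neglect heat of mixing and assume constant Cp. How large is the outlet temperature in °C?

No heat crosses the boundary, so H_out = H_in.
T_out = Σ ṁᵢCp,ᵢTᵢ / Σ ṁᵢCp,ᵢ
      = 45222 / 2831.6 = 15.971 °C

T_out = 16.0 °C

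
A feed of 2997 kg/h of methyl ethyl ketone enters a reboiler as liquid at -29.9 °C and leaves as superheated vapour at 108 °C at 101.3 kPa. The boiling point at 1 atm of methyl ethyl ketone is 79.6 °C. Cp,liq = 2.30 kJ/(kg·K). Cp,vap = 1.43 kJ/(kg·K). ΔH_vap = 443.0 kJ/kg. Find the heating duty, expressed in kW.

Q = 612 kW

liquid -29.9→79.6 °C: 251.85 kJ/kg
vaporisation at 79.6 °C: 443 kJ/kg
vapour 79.6→108 °C: 40.612 kJ/kg
Δh = 251.85 + 443 + 40.612 = 735.46 kJ/kg
Q = ṁ·Δh = 2997 kg/h × 735.46 kJ/kg = 2.2042e+06 kJ/h
|Q| = 612.27 kW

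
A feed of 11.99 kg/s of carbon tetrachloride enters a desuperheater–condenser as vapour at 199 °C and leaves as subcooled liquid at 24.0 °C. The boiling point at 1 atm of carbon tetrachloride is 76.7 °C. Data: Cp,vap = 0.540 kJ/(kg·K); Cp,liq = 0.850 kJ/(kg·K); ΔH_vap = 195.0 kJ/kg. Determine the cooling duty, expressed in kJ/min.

Q_c = 220000 kJ/min

vapour 199→76.7 °C: -66.042 kJ/kg
condensation at 76.7 °C: -195 kJ/kg
liquid 76.7→24.0 °C: -44.795 kJ/kg
Δh = -66.042 + -195 + -44.795 = -305.84 kJ/kg
Q = ṁ·Δh = 11.99 kg/s × -305.84 kJ/kg = -3667 kJ/s
|Q| = 3667 kW = 220020 kJ/min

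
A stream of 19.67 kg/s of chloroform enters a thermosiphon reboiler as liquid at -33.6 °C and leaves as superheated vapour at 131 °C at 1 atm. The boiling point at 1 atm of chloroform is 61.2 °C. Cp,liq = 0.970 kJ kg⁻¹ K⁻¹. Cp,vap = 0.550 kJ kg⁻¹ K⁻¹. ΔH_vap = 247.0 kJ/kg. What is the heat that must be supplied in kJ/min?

liquid -33.6→61.2 °C: 91.956 kJ/kg
vaporisation at 61.2 °C: 247 kJ/kg
vapour 61.2→131 °C: 38.39 kJ/kg
Δh = 91.956 + 247 + 38.39 = 377.35 kJ/kg
Q = ṁ·Δh = 19.67 kg/s × 377.35 kJ/kg = 7422.4 kJ/s
|Q| = 7422.4 kW = 445340 kJ/min

Q = 445000 kJ/min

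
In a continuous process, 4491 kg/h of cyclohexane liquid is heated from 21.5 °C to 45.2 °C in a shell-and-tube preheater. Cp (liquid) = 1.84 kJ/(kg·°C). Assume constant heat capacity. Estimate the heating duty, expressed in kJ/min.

Q = 3260 kJ/min

Q = ṁ·Cp·ΔT = 4491 × 1.84 × (45.2 − 21.5) = 195840 kJ/h
Converting: 195840 / 3600 s = 54.401 kW
Heating duty = 3264.1 kJ/min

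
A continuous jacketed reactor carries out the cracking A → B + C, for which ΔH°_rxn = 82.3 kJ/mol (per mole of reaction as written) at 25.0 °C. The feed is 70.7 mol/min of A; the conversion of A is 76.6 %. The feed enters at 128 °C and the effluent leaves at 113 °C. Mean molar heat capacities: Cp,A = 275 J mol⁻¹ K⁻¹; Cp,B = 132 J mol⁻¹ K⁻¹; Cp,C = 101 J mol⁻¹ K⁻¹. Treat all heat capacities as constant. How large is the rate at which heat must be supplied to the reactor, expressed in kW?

Q_in = 66.1 kW

Extent of reaction ξ = 0.766 × 70.7 = 54.156 mol/min
Reaction term: ξ·ΔH°_rxn = 54.156 × 82.3 = 4457.1 kJ/min
Sensible, feed 128→25 °C: -2002.6 kJ/min
Outlet flows (mol/min): A 16.544, B 54.156, C 54.156
Sensible, products 25→113 °C: 1510.8 kJ/min
Q = ΔH = 3965.3 kJ/min = 66.088 kW
Heat supplied = 66.088 kW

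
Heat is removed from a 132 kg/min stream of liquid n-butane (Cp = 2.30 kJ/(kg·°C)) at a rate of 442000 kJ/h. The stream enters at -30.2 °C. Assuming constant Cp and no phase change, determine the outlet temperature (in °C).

T_out = -54.5 °C

Q = 442000 kJ/h = 7366.7 kJ/min
ΔT = Q/(ṁ·Cp) = 7366.7/(132×2.30) = 24.264 K
T_out = -30.2 − 24.264 = -54.464 °C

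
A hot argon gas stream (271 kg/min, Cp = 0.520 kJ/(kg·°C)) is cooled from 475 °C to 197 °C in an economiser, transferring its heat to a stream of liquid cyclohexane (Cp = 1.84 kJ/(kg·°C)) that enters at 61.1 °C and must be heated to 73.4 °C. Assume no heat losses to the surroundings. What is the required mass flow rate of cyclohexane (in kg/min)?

ṁ_c = 1730 kg/min

Heat released by hot stream: Q = 271 × 0.520 × (475 − 197) = 39176 kJ/min
Energy balance on cold side (adiabatic exchanger): Q = ṁ_c·Cp_c·(T_c,out − T_c,in)
ṁ_c = 39176 / [1.84 × (73.4 − 61.1)] = 1731 kg/min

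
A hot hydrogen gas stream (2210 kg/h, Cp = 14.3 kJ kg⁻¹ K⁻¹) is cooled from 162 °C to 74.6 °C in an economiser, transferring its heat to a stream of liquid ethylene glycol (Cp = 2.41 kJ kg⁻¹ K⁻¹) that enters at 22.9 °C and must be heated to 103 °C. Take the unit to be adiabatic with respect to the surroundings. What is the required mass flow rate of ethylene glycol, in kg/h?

Heat released by hot stream: Q = 2210 × 14.3 × (162 − 74.6) = 2.7621e+06 kJ/h
Energy balance on cold side (adiabatic exchanger): Q = ṁ_c·Cp_c·(T_c,out − T_c,in)
ṁ_c = 2.7621e+06 / [2.41 × (103 − 22.9)] = 14308 kg/h

ṁ_c = 14300 kg/h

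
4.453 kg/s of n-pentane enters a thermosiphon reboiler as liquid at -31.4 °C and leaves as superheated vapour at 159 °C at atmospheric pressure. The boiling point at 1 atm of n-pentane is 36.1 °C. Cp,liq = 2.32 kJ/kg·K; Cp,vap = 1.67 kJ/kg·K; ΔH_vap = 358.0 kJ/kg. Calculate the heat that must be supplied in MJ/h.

Q = 11500 MJ/h

liquid -31.4→36.1 °C: 156.6 kJ/kg
vaporisation at 36.1 °C: 358 kJ/kg
vapour 36.1→159 °C: 205.24 kJ/kg
Δh = 156.6 + 358 + 205.24 = 719.84 kJ/kg
Q = ṁ·Δh = 4.453 kg/s × 719.84 kJ/kg = 3205.5 kJ/s
|Q| = 3205.5 kW = 11540 MJ/h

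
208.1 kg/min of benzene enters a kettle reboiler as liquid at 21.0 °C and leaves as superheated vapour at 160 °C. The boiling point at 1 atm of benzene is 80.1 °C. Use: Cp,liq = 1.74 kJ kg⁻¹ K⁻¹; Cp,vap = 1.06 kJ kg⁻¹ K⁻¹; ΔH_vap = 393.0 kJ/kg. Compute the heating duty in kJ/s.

liquid 21.0→80.1 °C: 102.83 kJ/kg
vaporisation at 80.1 °C: 393 kJ/kg
vapour 80.1→160 °C: 84.694 kJ/kg
Δh = 102.83 + 393 + 84.694 = 580.53 kJ/kg
Q = ṁ·Δh = 208.1 kg/min × 580.53 kJ/kg = 120810 kJ/min
|Q| = 2013.5 kW

Q = 2010 kJ/s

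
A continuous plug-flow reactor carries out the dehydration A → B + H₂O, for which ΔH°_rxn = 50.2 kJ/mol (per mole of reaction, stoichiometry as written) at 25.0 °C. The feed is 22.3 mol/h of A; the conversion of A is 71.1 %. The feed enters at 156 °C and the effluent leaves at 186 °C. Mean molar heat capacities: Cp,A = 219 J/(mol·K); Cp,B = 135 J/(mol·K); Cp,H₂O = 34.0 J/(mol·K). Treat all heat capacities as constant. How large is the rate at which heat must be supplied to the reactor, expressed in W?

Q_in = 226 W

Extent of reaction ξ = 0.711 × 22.3 = 15.855 mol/h
Reaction term: ξ·ΔH°_rxn = 15.855 × 50.2 = 795.94 kJ/h
Sensible, feed 156→25 °C: -639.76 kJ/h
Outlet flows (mol/h): A 6.4447, B 15.855, H₂O 15.855
Sensible, products 25→186 °C: 658.64 kJ/h
Q = ΔH = 814.81 kJ/h = 0.22634 kW
Heat supplied = 226.34 W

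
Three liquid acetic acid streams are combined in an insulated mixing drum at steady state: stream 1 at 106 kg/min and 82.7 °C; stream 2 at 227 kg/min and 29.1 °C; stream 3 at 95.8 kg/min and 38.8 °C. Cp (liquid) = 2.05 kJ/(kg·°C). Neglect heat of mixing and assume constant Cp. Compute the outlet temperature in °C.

No heat crosses the boundary, so H_out = H_in.
Σ ṁᵢCp,ᵢTᵢ = 106×2.05×82.7 + 227×2.05×29.1 + 95.8×2.05×38.8 = 39132
Σ ṁᵢCp,ᵢ = 106×2.05 + 227×2.05 + 95.8×2.05 = 879.04
T_out = 39132 / 879.04 = 44.517 °C

T_out = 44.5 °C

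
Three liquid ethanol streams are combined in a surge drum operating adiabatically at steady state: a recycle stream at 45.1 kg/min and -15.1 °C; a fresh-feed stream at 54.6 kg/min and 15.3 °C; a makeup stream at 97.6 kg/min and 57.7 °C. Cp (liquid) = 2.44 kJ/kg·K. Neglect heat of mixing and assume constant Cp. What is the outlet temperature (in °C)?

T_out = 29.3 °C

Energy balance with Q = 0: Σ ṁᵢCp,ᵢ(T_out − Tᵢ) = 0
Σ ṁᵢCp,ᵢTᵢ = 45.1×2.44×-15.1 + 54.6×2.44×15.3 + 97.6×2.44×57.7 = 14118
Σ ṁᵢCp,ᵢ = 45.1×2.44 + 54.6×2.44 + 97.6×2.44 = 481.41
T_out = 14118 / 481.41 = 29.325 °C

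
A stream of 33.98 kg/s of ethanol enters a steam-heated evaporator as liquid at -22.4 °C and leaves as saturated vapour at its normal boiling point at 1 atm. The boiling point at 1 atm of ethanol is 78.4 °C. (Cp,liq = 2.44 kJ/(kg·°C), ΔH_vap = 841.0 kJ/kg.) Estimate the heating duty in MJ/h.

Q = 133000 MJ/h

liquid -22.4→78.4 °C: 245.95 kJ/kg
vaporisation at 78.4 °C: 841 kJ/kg
Δh = 245.95 + 841 = 1087 kJ/kg
Q = ṁ·Δh = 33.98 kg/s × 1087 kJ/kg = 36935 kJ/s
|Q| = 36935 kW = 132960 MJ/h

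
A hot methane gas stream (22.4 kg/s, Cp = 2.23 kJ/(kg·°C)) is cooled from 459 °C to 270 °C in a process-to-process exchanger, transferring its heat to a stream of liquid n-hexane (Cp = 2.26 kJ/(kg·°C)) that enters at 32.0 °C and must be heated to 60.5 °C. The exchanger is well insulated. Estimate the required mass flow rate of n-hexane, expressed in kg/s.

ṁ_c = 147 kg/s

Heat released by hot stream: Q = 22.4 × 2.23 × (459 − 270) = 9440.9 kJ/s
Energy balance on cold side (adiabatic exchanger): Q = ṁ_c·Cp_c·(T_c,out − T_c,in)
ṁ_c = 9440.9 / [2.26 × (60.5 − 32.0)] = 146.58 kg/s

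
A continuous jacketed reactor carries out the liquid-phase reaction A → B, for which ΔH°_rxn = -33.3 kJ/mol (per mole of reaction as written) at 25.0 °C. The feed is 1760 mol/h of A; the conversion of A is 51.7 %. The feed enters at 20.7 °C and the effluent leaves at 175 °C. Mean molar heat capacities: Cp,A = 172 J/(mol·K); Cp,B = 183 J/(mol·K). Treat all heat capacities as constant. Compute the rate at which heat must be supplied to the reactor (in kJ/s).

Q_in = 4.98 kJ/s

Extent of reaction ξ = 0.517 × 1760 = 909.92 mol/h
Reaction term: ξ·ΔH°_rxn = 909.92 × -33.3 = -30300 kJ/h
Sensible, feed 20.7→25 °C: 1301.7 kJ/h
Outlet flows (mol/h): A 850.08, B 909.92
Sensible, products 25→175 °C: 46909 kJ/h
Q = ΔH = 17911 kJ/h = 4.9752 kW
Heat supplied = 4.9752 kJ/s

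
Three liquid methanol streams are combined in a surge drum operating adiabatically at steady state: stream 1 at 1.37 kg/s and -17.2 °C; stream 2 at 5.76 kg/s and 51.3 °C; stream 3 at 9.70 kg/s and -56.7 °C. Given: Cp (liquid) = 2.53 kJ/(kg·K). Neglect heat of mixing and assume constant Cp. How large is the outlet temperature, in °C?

No heat crosses the boundary, so H_out = H_in.
Σ ṁᵢCp,ᵢTᵢ = 1.37×2.53×-17.2 + 5.76×2.53×51.3 + 9.70×2.53×-56.7 = -703.51
Σ ṁᵢCp,ᵢ = 1.37×2.53 + 5.76×2.53 + 9.70×2.53 = 42.58
T_out = -703.51 / 42.58 = -16.522 °C

T_out = -16.5 °C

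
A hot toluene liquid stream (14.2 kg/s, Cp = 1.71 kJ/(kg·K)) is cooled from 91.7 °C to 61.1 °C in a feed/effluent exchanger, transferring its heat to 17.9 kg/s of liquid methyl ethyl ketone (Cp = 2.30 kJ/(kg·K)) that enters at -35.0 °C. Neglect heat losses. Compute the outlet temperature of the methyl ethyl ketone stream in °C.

Heat released by hot stream: Q = 14.2 × 1.71 × (91.7 − 61.1) = 743.03 kJ/s
Energy balance on cold side (adiabatic exchanger): Q = ṁ_c·Cp_c·(T_c,out − T_c,in)
T_c,out = -35.0 + 743.03/(17.9 × 2.30) = -16.952 °C

T_c,out = -17.0 °C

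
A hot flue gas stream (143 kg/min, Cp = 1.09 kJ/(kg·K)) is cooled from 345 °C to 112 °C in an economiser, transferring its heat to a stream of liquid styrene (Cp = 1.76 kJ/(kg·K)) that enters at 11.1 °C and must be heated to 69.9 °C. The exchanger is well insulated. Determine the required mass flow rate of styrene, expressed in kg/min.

ṁ_c = 351 kg/min

Heat released by hot stream: Q = 143 × 1.09 × (345 − 112) = 36318 kJ/min
Energy balance on cold side (adiabatic exchanger): Q = ṁ_c·Cp_c·(T_c,out − T_c,in)
ṁ_c = 36318 / [1.76 × (69.9 − 11.1)] = 350.94 kg/min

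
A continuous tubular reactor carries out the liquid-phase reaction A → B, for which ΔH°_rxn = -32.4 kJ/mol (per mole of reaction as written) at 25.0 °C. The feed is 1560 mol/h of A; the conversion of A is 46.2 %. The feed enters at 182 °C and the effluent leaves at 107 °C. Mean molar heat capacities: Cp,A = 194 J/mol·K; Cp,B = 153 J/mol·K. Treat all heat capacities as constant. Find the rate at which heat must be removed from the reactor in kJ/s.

Extent of reaction ξ = 0.462 × 1560 = 720.72 mol/h
Reaction term: ξ·ΔH°_rxn = 720.72 × -32.4 = -23351 kJ/h
Sensible, feed 182→25 °C: -47514 kJ/h
Outlet flows (mol/h): A 839.28, B 720.72
Sensible, products 25→107 °C: 22393 kJ/h
Q = ΔH = -48472 kJ/h = -13.465 kW
Heat removed = 13.465 kJ/s

Q_out = 13.5 kJ/s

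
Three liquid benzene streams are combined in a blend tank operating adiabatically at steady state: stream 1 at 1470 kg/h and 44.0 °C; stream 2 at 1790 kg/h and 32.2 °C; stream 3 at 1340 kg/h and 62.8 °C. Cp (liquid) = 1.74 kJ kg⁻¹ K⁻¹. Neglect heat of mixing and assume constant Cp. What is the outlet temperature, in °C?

Adiabatic, steady state ⇒ Σ ṁᵢCp,ᵢ(T_out − Tᵢ) = 0
T_out = Σ ṁᵢCp,ᵢTᵢ / Σ ṁᵢCp,ᵢ
      = 359260 / 8004 = 44.885 °C

T_out = 44.9 °C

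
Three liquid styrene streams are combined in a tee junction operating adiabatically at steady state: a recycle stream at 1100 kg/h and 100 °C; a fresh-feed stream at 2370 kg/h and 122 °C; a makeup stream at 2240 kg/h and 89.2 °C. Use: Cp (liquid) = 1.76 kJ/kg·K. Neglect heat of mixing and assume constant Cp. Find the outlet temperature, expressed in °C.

No heat crosses the boundary, so H_out = H_in.
Σ ṁᵢCp,ᵢTᵢ = 1100×1.76×100 + 2370×1.76×122 + 2240×1.76×89.2 = 1.0541e+06
Σ ṁᵢCp,ᵢ = 1100×1.76 + 2370×1.76 + 2240×1.76 = 10050
T_out = 1.0541e+06 / 10050 = 104.89 °C

T_out = 105 °C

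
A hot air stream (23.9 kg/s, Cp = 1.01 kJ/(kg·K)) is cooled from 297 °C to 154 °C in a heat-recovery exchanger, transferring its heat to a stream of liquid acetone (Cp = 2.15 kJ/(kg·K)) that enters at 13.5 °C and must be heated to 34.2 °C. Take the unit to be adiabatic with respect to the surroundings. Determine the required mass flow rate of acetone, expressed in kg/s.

ṁ_c = 77.6 kg/s

Heat released by hot stream: Q = 23.9 × 1.01 × (297 − 154) = 3451.9 kJ/s
Energy balance on cold side (adiabatic exchanger): Q = ṁ_c·Cp_c·(T_c,out − T_c,in)
ṁ_c = 3451.9 / [2.15 × (34.2 − 13.5)] = 77.562 kg/s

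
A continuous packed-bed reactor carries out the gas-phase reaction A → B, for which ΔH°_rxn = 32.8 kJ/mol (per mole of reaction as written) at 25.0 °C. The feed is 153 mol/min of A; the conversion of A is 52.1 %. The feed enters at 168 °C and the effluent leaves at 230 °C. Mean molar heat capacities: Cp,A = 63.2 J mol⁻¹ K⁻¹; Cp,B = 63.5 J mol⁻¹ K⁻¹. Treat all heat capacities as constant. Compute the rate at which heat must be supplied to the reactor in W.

Extent of reaction ξ = 0.521 × 153 = 79.713 mol/min
Reaction term: ξ·ΔH°_rxn = 79.713 × 32.8 = 2614.6 kJ/min
Sensible, feed 168→25 °C: -1382.8 kJ/min
Outlet flows (mol/min): A 73.287, B 79.713
Sensible, products 25→230 °C: 1987.2 kJ/min
Q = ΔH = 3219 kJ/min = 53.65 kW
Heat supplied = 53650 W

Q_in = 53700 W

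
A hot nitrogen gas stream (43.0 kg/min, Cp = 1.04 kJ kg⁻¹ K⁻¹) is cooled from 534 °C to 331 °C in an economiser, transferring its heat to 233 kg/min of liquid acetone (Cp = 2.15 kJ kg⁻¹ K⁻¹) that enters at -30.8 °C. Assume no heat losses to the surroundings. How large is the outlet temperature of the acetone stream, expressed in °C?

Heat released by hot stream: Q = 43.0 × 1.04 × (534 − 331) = 9078.2 kJ/min
Energy balance on cold side (adiabatic exchanger): Q = ṁ_c·Cp_c·(T_c,out − T_c,in)
T_c,out = -30.8 + 9078.2/(233 × 2.15) = -12.678 °C

T_c,out = -12.7 °C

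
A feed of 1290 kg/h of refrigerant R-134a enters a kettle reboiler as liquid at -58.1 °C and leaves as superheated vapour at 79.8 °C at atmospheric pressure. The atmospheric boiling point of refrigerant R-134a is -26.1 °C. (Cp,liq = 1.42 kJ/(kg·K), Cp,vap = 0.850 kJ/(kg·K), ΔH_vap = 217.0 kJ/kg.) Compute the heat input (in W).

Q = 126000 W

liquid -58.1→-26.1 °C: 45.44 kJ/kg
vaporisation at -26.1 °C: 217 kJ/kg
vapour -26.1→79.8 °C: 90.015 kJ/kg
Δh = 45.44 + 217 + 90.015 = 352.45 kJ/kg
Q = ṁ·Δh = 1290 kg/h × 352.45 kJ/kg = 454670 kJ/h
|Q| = 126.3 kW = 126300 W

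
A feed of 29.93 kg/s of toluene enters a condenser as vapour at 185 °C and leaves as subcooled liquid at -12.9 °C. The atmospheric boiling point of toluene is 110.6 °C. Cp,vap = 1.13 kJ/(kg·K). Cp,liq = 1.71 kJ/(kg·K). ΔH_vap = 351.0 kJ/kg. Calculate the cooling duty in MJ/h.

vapour 185→110.6 °C: -84.072 kJ/kg
condensation at 110.6 °C: -351 kJ/kg
liquid 110.6→-12.9 °C: -211.19 kJ/kg
Δh = -84.072 + -351 + -211.19 = -646.26 kJ/kg
Q = ṁ·Δh = 29.93 kg/s × -646.26 kJ/kg = -19342 kJ/s
|Q| = 19342 kW = 69633 MJ/h

Q_c = 69600 MJ/h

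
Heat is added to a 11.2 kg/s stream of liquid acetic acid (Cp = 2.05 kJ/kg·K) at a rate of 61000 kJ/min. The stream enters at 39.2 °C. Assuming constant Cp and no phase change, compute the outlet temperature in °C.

T_out = 83.5 °C

Q = 61000 kJ/min = 1016.7 kJ/s
ΔT = Q/(ṁ·Cp) = 1016.7/(11.2×2.05) = 44.28 K
T_out = 39.2 + 44.28 = 83.48 °C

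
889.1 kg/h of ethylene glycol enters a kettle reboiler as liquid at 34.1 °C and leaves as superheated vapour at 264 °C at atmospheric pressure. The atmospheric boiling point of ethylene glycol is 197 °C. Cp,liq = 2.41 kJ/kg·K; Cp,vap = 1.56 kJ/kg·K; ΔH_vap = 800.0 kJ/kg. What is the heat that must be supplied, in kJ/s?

liquid 34.1→197 °C: 392.59 kJ/kg
vaporisation at 197 °C: 800 kJ/kg
vapour 197→264 °C: 104.52 kJ/kg
Δh = 392.59 + 800 + 104.52 = 1297.1 kJ/kg
Q = ṁ·Δh = 889.1 kg/h × 1297.1 kJ/kg = 1.1533e+06 kJ/h
|Q| = 320.35 kW

Q = 320 kJ/s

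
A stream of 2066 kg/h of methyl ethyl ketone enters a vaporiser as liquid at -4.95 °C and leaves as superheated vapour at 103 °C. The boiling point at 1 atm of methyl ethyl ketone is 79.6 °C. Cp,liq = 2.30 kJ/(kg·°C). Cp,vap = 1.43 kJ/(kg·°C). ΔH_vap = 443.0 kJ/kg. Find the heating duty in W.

liquid -4.95→79.6 °C: 194.46 kJ/kg
vaporisation at 79.6 °C: 443 kJ/kg
vapour 79.6→103 °C: 33.462 kJ/kg
Δh = 194.46 + 443 + 33.462 = 670.93 kJ/kg
Q = ṁ·Δh = 2066 kg/h × 670.93 kJ/kg = 1.3861e+06 kJ/h
|Q| = 385.04 kW = 385040 W

Q = 385000 W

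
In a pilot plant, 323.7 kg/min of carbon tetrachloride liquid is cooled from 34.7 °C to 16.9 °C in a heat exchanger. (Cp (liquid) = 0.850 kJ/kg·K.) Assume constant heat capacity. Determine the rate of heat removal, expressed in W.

Q_c = 81600 W

Q = ṁ·Cp·ΔT = 323.7 × 0.850 × (16.9 − 34.7) = -4897.6 kJ/min
Converting: 4897.6 / 60 s = 81.626 kW
Cooling duty = 81626 W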